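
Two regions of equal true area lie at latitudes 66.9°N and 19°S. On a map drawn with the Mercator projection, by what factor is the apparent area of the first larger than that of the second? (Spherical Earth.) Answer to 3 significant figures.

On Mercator, area is exaggerated by sec²φ = 1/cos²φ.
At 66.9°: sec²(66.9°) = 1/0.3923² = 6.497.
At 19°: sec²(19°) = 1/0.9455² = 1.119.
Ratio = 6.497/1.119 = cos²(19°)/cos²(66.9°) ≈ 5.81.

5.81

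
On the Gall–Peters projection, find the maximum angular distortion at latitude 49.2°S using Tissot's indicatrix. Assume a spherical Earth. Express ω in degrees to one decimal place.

9.0°

The Gall–Peters projection is cylindrical equal-area with φ₀ = 45°. Cylindrical equal-area (φ₀ = 45°): h = cos φ / cos 45° along meridians, k = cos 45° / cos φ along parallels; h·k = 1.
At 49.2°: h = 0.9241, k = 1.082; principal scales a = 1.082, b = 0.9241.
sin(ω/2) = (a − b)/(a + b) = 0.1581/2.006 = 0.07880, so ω = 2 arcsin(0.07880) ≈ 9.0°.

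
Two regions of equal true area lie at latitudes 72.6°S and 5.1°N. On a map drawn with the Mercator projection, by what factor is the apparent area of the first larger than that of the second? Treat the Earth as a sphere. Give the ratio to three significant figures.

Mercator areal scale is sec²φ.
At 72.6°: sec²(72.6°) = 1/0.2990² = 11.18.
At 5.1°: sec²(5.1°) = 1/0.9960² = 1.008.
Ratio = 11.18/1.008 = cos²(5.1°)/cos²(72.6°) ≈ 11.1.

11.1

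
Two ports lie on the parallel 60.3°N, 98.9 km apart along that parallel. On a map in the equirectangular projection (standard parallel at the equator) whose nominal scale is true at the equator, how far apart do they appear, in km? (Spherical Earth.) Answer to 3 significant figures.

200 km

For the equirectangular projection with φ₀ = 0 (plate carrée), h = 1 along meridians and k = sec φ along parallels.
Along the parallel, k = sec 60.3° = 1/0.4955 = 2.018.
Map distance = 98.9 × 2.018 ≈ 200 km.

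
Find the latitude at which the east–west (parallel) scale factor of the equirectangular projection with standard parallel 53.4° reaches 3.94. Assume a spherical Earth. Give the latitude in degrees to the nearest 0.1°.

In the equirectangular projection with standard parallel φ₀ = 53.4° (x = Rλ cos φ₀, y = Rφ), meridians are true-scale (h = 1) and the parallel scale is k = cos φ₀ / cos φ.
k = cos φ₀ / cos φ = 3.94  ⇒  cos φ = cos 53.4° / 3.94 = 0.1513.
φ = arccos(0.1513) ≈ 81.3°.

81.3°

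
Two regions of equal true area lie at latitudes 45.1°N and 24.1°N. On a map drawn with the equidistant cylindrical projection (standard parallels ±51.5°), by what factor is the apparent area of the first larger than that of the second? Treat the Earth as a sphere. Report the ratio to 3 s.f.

1.29

With standard parallel φ₀ = 51.5°, the equirectangular projection gives x = Rλ cos φ₀, y = Rφ, so h = 1 and k = cos 51.5° / cos φ.
Areal scale at 45.1°: h·k = 1.000 × 0.8819 = 0.8819.
Areal scale at 24.1°: h·k = 1.000 × 0.6820 = 0.6820.
Ratio = 0.8819/0.6820 ≈ 1.29.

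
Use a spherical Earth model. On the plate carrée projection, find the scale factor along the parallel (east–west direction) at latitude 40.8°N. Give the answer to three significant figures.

1.32

In the plate carrée (x = Rλ, y = Rφ), meridians are true-scale (h = 1) and parallels are stretched by k = sec φ.
k = 1/cos 40.8° = 1/0.7570 = 1.321.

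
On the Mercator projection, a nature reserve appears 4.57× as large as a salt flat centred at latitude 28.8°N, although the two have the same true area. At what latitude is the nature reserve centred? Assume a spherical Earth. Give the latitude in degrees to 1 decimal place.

65.8°

On Mercator, (apparent₁)/(apparent₂) = sec²φ₁ / sec²φ₂ when true areas are equal.
cos²φ₂ / cos²φ₁ = 4.57  ⇒  cos φ₁ = cos 28.8° / √4.57 = 0.8763/2.138 = 0.4099.
φ₁ = arccos(0.4099) ≈ 65.8°.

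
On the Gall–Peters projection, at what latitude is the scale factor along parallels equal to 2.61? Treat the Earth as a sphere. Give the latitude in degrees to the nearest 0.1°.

Gall–Peters is a cylindrical equal-area projection with standard parallels at ±45°. Cylindrical equal-area (φ₀ = 45°): h = cos φ / cos 45° along meridians, k = cos 45° / cos φ along parallels; h·k = 1.
k = cos φ₀ / cos φ = 2.61  ⇒  cos φ = cos 45° / 2.61 = 0.2709.
φ = arccos(0.2709) ≈ 74.3°.

74.3°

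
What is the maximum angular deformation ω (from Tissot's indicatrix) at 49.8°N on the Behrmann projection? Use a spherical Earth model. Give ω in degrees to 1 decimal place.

33.2°

Behrmann is a cylindrical equal-area projection with standard parallels at ±30°. A cylindrical equal-area projection with standard parallel φ₀ has meridian scale h = cos φ / cos φ₀ and parallel scale k = cos φ₀ / cos φ (so areas are preserved, h·k = 1).
At 49.8°: h = 0.7453, k = 1.342; principal scales a = 1.342, b = 0.7453.
sin(ω/2) = (a − b)/(a + b) = 0.5964/2.087 = 0.2858, so ω = 2 arcsin(0.2858) ≈ 33.2°.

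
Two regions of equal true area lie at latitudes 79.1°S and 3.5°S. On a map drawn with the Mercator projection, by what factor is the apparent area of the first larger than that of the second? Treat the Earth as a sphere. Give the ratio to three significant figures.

27.9

Mercator areal scale is sec²φ.
At 79.1°: sec²(79.1°) = 1/0.1891² = 27.97.
At 3.5°: sec²(3.5°) = 1/0.9981² = 1.004.
Ratio = 27.97/1.004 = cos²(3.5°)/cos²(79.1°) ≈ 27.9.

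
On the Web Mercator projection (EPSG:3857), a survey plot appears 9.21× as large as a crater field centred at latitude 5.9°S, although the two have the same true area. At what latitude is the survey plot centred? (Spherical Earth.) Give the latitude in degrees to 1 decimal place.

Mercator areal scale is sec²φ, so apparent-area ratio = sec²φ₁ / sec²φ₂ = cos²φ₂ / cos²φ₁.
cos²φ₂ / cos²φ₁ = 9.21  ⇒  cos φ₁ = cos 5.9° / √9.21 = 0.9947/3.035 = 0.3278.
φ₁ = arccos(0.3278) ≈ 70.9°.

70.9°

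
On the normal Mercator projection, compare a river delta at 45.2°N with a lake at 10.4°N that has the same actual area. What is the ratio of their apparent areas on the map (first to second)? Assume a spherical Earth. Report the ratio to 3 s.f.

Mercator is conformal with k = sec φ, so areal scale = k² = sec²φ.
At 45.2°: sec²(45.2°) = 1/0.7046² = 2.014.
At 10.4°: sec²(10.4°) = 1/0.9836² = 1.034.
Ratio = 2.014/1.034 = cos²(10.4°)/cos²(45.2°) ≈ 1.95.

1.95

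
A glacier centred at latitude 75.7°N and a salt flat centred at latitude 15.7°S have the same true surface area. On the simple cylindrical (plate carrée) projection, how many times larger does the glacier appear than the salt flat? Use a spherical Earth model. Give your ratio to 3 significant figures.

3.90

For the equirectangular projection with φ₀ = 0 (plate carrée), h = 1 along meridians and k = sec φ along parallels.
Areal scale at 75.7°: h·k = 1.000 × 4.049 = 4.049.
Areal scale at 15.7°: h·k = 1.000 × 1.039 = 1.039.
Ratio = 4.049/1.039 ≈ 3.90.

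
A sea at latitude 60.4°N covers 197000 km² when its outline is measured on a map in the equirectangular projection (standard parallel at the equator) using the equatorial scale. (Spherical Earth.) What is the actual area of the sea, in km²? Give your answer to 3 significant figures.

97300 km²

For the equirectangular projection with φ₀ = 0 (plate carrée), h = 1 along meridians and k = sec φ along parallels.
Areal scale = h·k = 1 × sec φ; at 60.4°, h = 1.000, k = 2.025, so h·k = 2.025.
True area = apparent / (areal scale) = 197000 / 2.025 ≈ 97300 km².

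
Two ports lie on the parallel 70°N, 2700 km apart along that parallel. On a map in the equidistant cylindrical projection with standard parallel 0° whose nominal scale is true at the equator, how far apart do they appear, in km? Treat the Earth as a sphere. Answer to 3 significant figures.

Plate carrée maps x = Rλ, y = Rφ. The meridian scale is h = 1 and the parallel scale is k = 1/cos φ = sec φ.
Along the parallel, k = sec 70° = 1/0.3420 = 2.924.
Map distance = 2700 × 2.924 ≈ 7890 km.

7890 km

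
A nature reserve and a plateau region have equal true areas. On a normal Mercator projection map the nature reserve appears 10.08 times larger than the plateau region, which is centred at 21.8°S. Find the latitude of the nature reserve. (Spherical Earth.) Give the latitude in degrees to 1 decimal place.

73.0°

Mercator areal scale is sec²φ, so apparent-area ratio = sec²φ₁ / sec²φ₂ = cos²φ₂ / cos²φ₁.
cos²φ₂ / cos²φ₁ = 10.08  ⇒  cos φ₁ = cos 21.8° / √10.08 = 0.9285/3.175 = 0.2924.
φ₁ = arccos(0.2924) ≈ 73.0°.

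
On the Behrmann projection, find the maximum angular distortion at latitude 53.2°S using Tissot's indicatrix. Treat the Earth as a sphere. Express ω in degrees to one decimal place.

Behrmann is a cylindrical equal-area projection with standard parallels at ±30°. A cylindrical equal-area projection with standard parallel φ₀ has meridian scale h = cos φ / cos φ₀ and parallel scale k = cos φ₀ / cos φ (so areas are preserved, h·k = 1).
At 53.2°: h = 0.6917, k = 1.446; principal scales a = 1.446, b = 0.6917.
sin(ω/2) = (a − b)/(a + b) = 0.7540/2.137 = 0.3528, so ω = 2 arcsin(0.3528) ≈ 41.3°.

41.3°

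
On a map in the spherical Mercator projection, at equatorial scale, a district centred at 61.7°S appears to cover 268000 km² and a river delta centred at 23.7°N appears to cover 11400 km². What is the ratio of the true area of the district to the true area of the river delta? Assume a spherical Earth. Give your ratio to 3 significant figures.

On Mercator the areal scale is sec²φ, so true area = apparent × cos²φ.
True area of district: 268000 × cos²(61.7°) = 268000 × 0.2248 = 60240 km².
True area of river delta: 11400 × cos²(23.7°) = 11400 × 0.8384 = 9558 km².
Ratio = 60240 / 9558 ≈ 6.30.

6.30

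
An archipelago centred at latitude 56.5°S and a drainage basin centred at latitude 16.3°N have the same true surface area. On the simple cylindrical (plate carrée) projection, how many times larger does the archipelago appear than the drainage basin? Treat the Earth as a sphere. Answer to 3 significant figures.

1.74

In the plate carrée (x = Rλ, y = Rφ), meridians are true-scale (h = 1) and parallels are stretched by k = sec φ.
Areal scale at 56.5°: h·k = 1.000 × 1.812 = 1.812.
Areal scale at 16.3°: h·k = 1.000 × 1.042 = 1.042.
Ratio = 1.812/1.042 ≈ 1.74.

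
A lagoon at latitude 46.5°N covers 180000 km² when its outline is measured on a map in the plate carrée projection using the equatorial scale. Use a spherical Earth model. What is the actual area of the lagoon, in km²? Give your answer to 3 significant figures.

124000 km²

For the equirectangular projection with φ₀ = 0 (plate carrée), h = 1 along meridians and k = sec φ along parallels.
Areal scale = h·k = 1 × sec φ; at 46.5°, h = 1.000, k = 1.453, so h·k = 1.453.
True area = apparent / (areal scale) = 180000 / 1.453 ≈ 124000 km².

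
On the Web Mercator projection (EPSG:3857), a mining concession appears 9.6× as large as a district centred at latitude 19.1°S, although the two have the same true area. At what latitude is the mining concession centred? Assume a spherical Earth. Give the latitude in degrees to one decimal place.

72.2°

For equal true areas on Mercator, apparent areas scale as sec²φ, so the ratio is cos²φ₂ / cos²φ₁.
cos²φ₂ / cos²φ₁ = 9.6  ⇒  cos φ₁ = cos 19.1° / √9.6 = 0.9449/3.098 = 0.3050.
φ₁ = arccos(0.3050) ≈ 72.2°.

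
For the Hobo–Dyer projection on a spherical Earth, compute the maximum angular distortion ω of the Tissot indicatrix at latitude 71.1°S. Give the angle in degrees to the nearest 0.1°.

91.2°

The Hobo–Dyer projection is cylindrical equal-area with φ₀ = 37.5°. For cylindrical equal-area with standard parallel φ₀, h = cos φ / cos φ₀ and k = cos φ₀ / cos φ, so h·k = 1.
At 71.1°: h = 0.4083, k = 2.449; principal scales a = 2.449, b = 0.4083.
sin(ω/2) = (a − b)/(a + b) = 2.041/2.858 = 0.7142, so ω = 2 arcsin(0.7142) ≈ 91.2°.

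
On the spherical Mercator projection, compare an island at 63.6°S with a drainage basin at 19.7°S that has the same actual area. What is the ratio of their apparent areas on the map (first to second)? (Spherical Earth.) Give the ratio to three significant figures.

Mercator areal scale is sec²φ.
At 63.6°: sec²(63.6°) = 1/0.4446² = 5.058.
At 19.7°: sec²(19.7°) = 1/0.9415² = 1.128.
Ratio = 5.058/1.128 = cos²(19.7°)/cos²(63.6°) ≈ 4.48.

4.48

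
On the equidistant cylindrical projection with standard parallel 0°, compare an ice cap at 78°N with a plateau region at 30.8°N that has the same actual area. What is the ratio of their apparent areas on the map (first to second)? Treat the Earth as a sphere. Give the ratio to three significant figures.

For the equirectangular projection with φ₀ = 0 (plate carrée), h = 1 along meridians and k = sec φ along parallels.
Areal scale at 78°: h·k = 1.000 × 4.810 = 4.810.
Areal scale at 30.8°: h·k = 1.000 × 1.164 = 1.164.
Ratio = 4.810/1.164 ≈ 4.13.

4.13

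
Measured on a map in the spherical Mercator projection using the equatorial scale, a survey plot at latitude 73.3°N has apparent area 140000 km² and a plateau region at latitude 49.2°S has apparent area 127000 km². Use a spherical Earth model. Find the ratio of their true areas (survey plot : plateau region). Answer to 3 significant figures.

0.213

Since Mercator area scale is 1/cos²φ, the true area equals the apparent area multiplied by cos²φ.
True area of survey plot: 140000 × cos²(73.3°) = 140000 × 0.08258 = 11560 km².
True area of plateau region: 127000 × cos²(49.2°) = 127000 × 0.4270 = 54220 km².
Ratio = 11560 / 54220 ≈ 0.213.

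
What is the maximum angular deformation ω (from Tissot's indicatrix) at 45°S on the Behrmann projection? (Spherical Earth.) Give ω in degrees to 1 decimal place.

23.1°

Behrmann is a cylindrical equal-area projection with standard parallels at ±30°. A cylindrical equal-area projection with standard parallel φ₀ has meridian scale h = cos φ / cos φ₀ and parallel scale k = cos φ₀ / cos φ (so areas are preserved, h·k = 1).
At 45°: h = 0.8165, k = 1.225; principal scales a = 1.225, b = 0.8165.
sin(ω/2) = (a − b)/(a + b) = 0.4082/2.041 = 0.2000, so ω = 2 arcsin(0.2000) ≈ 23.1°.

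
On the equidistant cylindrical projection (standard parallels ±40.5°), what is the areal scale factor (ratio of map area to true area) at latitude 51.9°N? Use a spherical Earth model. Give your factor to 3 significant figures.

With standard parallel φ₀ = 40.5°, the equirectangular projection gives x = Rλ cos φ₀, y = Rφ, so h = 1 and k = cos 40.5° / cos φ.
Areal scale = h·k = 1 × cos φ₀ / cos φ; at 51.9°, h = 1.000, k = 1.232, so h·k = 1.232.

1.23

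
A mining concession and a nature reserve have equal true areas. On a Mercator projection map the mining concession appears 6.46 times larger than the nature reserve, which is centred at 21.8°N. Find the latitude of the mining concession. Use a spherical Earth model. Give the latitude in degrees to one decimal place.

For equal true areas on Mercator, apparent areas scale as sec²φ, so the ratio is cos²φ₂ / cos²φ₁.
cos²φ₂ / cos²φ₁ = 6.46  ⇒  cos φ₁ = cos 21.8° / √6.46 = 0.9285/2.542 = 0.3653.
φ₁ = arccos(0.3653) ≈ 68.6°.

68.6°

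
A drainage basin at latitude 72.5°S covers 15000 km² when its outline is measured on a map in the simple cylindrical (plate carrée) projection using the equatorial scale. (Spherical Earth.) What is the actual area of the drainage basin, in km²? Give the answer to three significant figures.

In the plate carrée (x = Rλ, y = Rφ), meridians are true-scale (h = 1) and parallels are stretched by k = sec φ.
Areal scale = h·k = 1 × sec φ; at 72.5°, h = 1.000, k = 3.326, so h·k = 3.326.
True area = apparent / (areal scale) = 15000 / 3.326 ≈ 4510 km².

4510 km²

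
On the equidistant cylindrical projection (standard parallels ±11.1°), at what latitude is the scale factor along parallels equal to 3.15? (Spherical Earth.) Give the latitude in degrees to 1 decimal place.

71.8°

The equidistant cylindrical projection with φ₀ = 11.1° has h = 1 (meridians true) and k = cos φ₀ / cos φ along parallels.
k = cos φ₀ / cos φ = 3.15  ⇒  cos φ = cos 11.1° / 3.15 = 0.3115.
φ = arccos(0.3115) ≈ 71.8°.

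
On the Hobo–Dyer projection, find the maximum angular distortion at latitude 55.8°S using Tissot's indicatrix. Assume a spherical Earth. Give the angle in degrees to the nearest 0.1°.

Hobo–Dyer is a cylindrical equal-area projection with standard parallels at ±37.5°. Cylindrical equal-area (φ₀ = 37.5°): h = cos φ / cos 37.5° along meridians, k = cos 37.5° / cos φ along parallels; h·k = 1.
At 55.8°: h = 0.7085, k = 1.411; principal scales a = 1.411, b = 0.7085.
sin(ω/2) = (a − b)/(a + b) = 0.7030/2.120 = 0.3316, so ω = 2 arcsin(0.3316) ≈ 38.7°.

38.7°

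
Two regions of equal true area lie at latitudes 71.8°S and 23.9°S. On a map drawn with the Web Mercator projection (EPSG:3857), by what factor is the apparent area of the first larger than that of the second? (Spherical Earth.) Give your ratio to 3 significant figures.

On Mercator, area is exaggerated by sec²φ = 1/cos²φ.
At 71.8°: sec²(71.8°) = 1/0.3123² = 10.25.
At 23.9°: sec²(23.9°) = 1/0.9143² = 1.196.
Ratio = 10.25/1.196 = cos²(23.9°)/cos²(71.8°) ≈ 8.57.

8.57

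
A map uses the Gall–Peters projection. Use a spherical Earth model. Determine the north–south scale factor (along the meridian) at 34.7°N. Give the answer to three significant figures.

The Gall–Peters projection is cylindrical equal-area with φ₀ = 45°. Cylindrical equal-area (φ₀ = 45°): h = cos φ / cos 45° along meridians, k = cos 45° / cos φ along parallels; h·k = 1.
h = cos 34.7° / cos 45° = 0.8221/0.7071 = 1.163.

1.16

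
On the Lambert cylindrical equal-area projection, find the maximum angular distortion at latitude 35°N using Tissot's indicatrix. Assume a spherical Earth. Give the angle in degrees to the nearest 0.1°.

The Lambert cylindrical equal-area projection is the cylindrical equal-area projection with its standard parallel at the equator (φ₀ = 0). For cylindrical equal-area with standard parallel φ₀, h = cos φ / cos φ₀ and k = cos φ₀ / cos φ, so h·k = 1.
At 35°: h = 0.8192, k = 1.221; principal scales a = 1.221, b = 0.8192.
sin(ω/2) = (a − b)/(a + b) = 0.4016/2.040 = 0.1969, so ω = 2 arcsin(0.1969) ≈ 22.7°.

22.7°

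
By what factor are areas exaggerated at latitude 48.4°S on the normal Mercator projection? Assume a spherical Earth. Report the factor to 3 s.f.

2.27

For Mercator, h = k = sec φ (a conformal cylindrical projection has a single point scale, 1/cos φ).
Areal scale = k² = sec²φ = 1/cos²(48.4°) = 1/0.6639² = 2.269.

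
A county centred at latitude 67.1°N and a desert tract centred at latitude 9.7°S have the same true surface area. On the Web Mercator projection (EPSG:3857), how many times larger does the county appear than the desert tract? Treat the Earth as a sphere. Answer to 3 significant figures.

6.42

Mercator areal scale is sec²φ.
At 67.1°: sec²(67.1°) = 1/0.3891² = 6.604.
At 9.7°: sec²(9.7°) = 1/0.9857² = 1.029.
Ratio = 6.604/1.029 = cos²(9.7°)/cos²(67.1°) ≈ 6.42.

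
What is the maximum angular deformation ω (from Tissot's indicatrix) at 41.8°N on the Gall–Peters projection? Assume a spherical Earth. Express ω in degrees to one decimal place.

6.1°

Gall–Peters is a cylindrical equal-area projection with standard parallels at ±45°. Cylindrical equal-area (φ₀ = 45°): h = cos φ / cos 45° along meridians, k = cos 45° / cos φ along parallels; h·k = 1.
At 41.8°: h = 1.054, k = 0.9485; principal scales a = 1.054, b = 0.9485.
sin(ω/2) = (a − b)/(a + b) = 0.1057/2.003 = 0.05279, so ω = 2 arcsin(0.05279) ≈ 6.1°.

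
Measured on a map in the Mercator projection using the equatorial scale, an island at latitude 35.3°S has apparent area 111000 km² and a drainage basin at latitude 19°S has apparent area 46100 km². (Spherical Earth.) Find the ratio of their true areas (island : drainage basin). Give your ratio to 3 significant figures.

Since Mercator area scale is 1/cos²φ, the true area equals the apparent area multiplied by cos²φ.
True area of island: 111000 × cos²(35.3°) = 111000 × 0.6661 = 73930 km².
True area of drainage basin: 46100 × cos²(19°) = 46100 × 0.8940 = 41210 km².
Ratio = 73930 / 41210 ≈ 1.79.

1.79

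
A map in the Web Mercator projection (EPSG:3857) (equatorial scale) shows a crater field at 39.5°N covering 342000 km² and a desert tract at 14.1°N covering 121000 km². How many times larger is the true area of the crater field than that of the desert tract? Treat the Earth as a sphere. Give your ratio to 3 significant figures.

Mercator's areal exaggeration is sec²φ; hence true area = (apparent area) · cos²φ.
True area of crater field: 342000 × cos²(39.5°) = 342000 × 0.5954 = 203600 km².
True area of desert tract: 121000 × cos²(14.1°) = 121000 × 0.9407 = 113800 km².
Ratio = 203600 / 113800 ≈ 1.79.

1.79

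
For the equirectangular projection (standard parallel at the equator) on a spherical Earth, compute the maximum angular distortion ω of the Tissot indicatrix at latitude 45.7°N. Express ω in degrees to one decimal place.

20.5°

In the plate carrée (x = Rλ, y = Rφ), meridians are true-scale (h = 1) and parallels are stretched by k = sec φ.
At 45.7°: h = 1.000, k = 1.432; principal scales a = 1.432, b = 1.000.
sin(ω/2) = (a − b)/(a + b) = 0.4318/2.432 = 0.1776, so ω = 2 arcsin(0.1776) ≈ 20.5°.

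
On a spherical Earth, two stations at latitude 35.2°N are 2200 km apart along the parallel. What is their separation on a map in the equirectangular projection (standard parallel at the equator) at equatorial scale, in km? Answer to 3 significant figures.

2690 km

For the equirectangular projection with φ₀ = 0 (plate carrée), h = 1 along meridians and k = sec φ along parallels.
Along the parallel, k = sec 35.2° = 1/0.8171 = 1.224.
Map distance = 2200 × 1.224 ≈ 2690 km.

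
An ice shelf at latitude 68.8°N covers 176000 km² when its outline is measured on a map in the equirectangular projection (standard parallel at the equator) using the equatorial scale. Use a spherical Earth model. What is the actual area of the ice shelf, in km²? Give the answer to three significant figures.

For the equirectangular projection with φ₀ = 0 (plate carrée), h = 1 along meridians and k = sec φ along parallels.
Areal scale = h·k = 1 × sec φ; at 68.8°, h = 1.000, k = 2.765, so h·k = 2.765.
True area = apparent / (areal scale) = 176000 / 2.765 ≈ 63600 km².

63600 km²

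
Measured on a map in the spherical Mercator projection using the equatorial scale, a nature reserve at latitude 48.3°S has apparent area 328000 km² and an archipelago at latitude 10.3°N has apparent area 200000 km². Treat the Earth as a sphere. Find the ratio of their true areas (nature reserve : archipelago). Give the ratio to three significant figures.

0.750

Since Mercator area scale is 1/cos²φ, the true area equals the apparent area multiplied by cos²φ.
True area of nature reserve: 328000 × cos²(48.3°) = 328000 × 0.4425 = 145200 km².
True area of archipelago: 200000 × cos²(10.3°) = 200000 × 0.9680 = 193600 km².
Ratio = 145200 / 193600 ≈ 0.750.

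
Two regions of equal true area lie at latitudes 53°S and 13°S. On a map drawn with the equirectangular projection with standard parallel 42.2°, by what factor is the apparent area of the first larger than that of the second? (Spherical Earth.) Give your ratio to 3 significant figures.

1.62

With standard parallel φ₀ = 42.2°, the equirectangular projection gives x = Rλ cos φ₀, y = Rφ, so h = 1 and k = cos 42.2° / cos φ.
Areal scale at 53°: h·k = 1.000 × 1.231 = 1.231.
Areal scale at 13°: h·k = 1.000 × 0.7603 = 0.7603.
Ratio = 1.231/0.7603 ≈ 1.62.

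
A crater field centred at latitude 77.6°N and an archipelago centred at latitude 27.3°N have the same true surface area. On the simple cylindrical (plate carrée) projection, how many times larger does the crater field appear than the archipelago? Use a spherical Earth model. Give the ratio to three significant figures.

4.14

For the equirectangular projection with φ₀ = 0 (plate carrée), h = 1 along meridians and k = sec φ along parallels.
Areal scale at 77.6°: h·k = 1.000 × 4.657 = 4.657.
Areal scale at 27.3°: h·k = 1.000 × 1.125 = 1.125.
Ratio = 4.657/1.125 ≈ 4.14.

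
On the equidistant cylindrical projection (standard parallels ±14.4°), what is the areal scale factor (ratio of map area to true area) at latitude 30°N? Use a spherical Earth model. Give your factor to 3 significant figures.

1.12

With standard parallel φ₀ = 14.4°, the equirectangular projection gives x = Rλ cos φ₀, y = Rφ, so h = 1 and k = cos 14.4° / cos φ.
Areal scale = h·k = 1 × cos φ₀ / cos φ; at 30°, h = 1.000, k = 1.118, so h·k = 1.118.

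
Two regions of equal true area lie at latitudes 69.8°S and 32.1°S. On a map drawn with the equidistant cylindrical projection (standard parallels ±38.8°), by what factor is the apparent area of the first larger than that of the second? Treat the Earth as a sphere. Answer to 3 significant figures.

With standard parallel φ₀ = 38.8°, the equirectangular projection gives x = Rλ cos φ₀, y = Rφ, so h = 1 and k = cos 38.8° / cos φ.
Areal scale at 69.8°: h·k = 1.000 × 2.257 = 2.257.
Areal scale at 32.1°: h·k = 1.000 × 0.9200 = 0.9200.
Ratio = 2.257/0.9200 ≈ 2.45.

2.45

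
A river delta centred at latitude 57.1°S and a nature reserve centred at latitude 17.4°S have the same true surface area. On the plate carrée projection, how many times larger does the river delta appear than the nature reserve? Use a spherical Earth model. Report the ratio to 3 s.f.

Plate carrée maps x = Rλ, y = Rφ. The meridian scale is h = 1 and the parallel scale is k = 1/cos φ = sec φ.
Areal scale at 57.1°: h·k = 1.000 × 1.841 = 1.841.
Areal scale at 17.4°: h·k = 1.000 × 1.048 = 1.048.
Ratio = 1.841/1.048 ≈ 1.76.

1.76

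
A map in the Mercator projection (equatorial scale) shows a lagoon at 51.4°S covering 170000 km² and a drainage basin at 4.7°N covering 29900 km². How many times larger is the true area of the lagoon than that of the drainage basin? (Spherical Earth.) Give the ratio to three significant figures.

Mercator's areal exaggeration is sec²φ; hence true area = (apparent area) · cos²φ.
True area of lagoon: 170000 × cos²(51.4°) = 170000 × 0.3892 = 66170 km².
True area of drainage basin: 29900 × cos²(4.7°) = 29900 × 0.9933 = 29700 km².
Ratio = 66170 / 29700 ≈ 2.23.

2.23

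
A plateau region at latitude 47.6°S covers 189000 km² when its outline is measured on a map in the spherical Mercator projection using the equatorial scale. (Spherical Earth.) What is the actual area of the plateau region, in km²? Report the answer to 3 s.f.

The Mercator projection is conformal; its linear scale factor is the same in every direction and equals sec φ = 1/cos φ.
Areal scale = k² = sec²φ = 1/cos²(47.6°) = 1/0.6743² = 2.199.
True area = apparent / (areal scale) = 189000 / 2.199 ≈ 85900 km².

85900 km²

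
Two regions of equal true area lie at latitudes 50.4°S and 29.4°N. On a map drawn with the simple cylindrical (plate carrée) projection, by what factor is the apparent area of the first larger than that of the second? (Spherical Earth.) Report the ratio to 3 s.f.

1.37

Plate carrée maps x = Rλ, y = Rφ. The meridian scale is h = 1 and the parallel scale is k = 1/cos φ = sec φ.
Areal scale at 50.4°: h·k = 1.000 × 1.569 = 1.569.
Areal scale at 29.4°: h·k = 1.000 × 1.148 = 1.148.
Ratio = 1.569/1.148 ≈ 1.37.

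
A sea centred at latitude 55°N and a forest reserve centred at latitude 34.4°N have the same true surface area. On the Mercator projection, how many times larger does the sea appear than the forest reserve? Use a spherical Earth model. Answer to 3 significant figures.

Mercator areal scale is sec²φ.
At 55°: sec²(55°) = 1/0.5736² = 3.040.
At 34.4°: sec²(34.4°) = 1/0.8251² = 1.469.
Ratio = 3.040/1.469 = cos²(34.4°)/cos²(55°) ≈ 2.07.

2.07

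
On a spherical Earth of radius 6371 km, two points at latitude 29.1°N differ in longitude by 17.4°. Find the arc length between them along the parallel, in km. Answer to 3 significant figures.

1690 km

Arc length along a parallel = R cos φ · Δλ (with Δλ in radians).
= 6371 × cos 29.1° × (17.4° × π/180) = 6371 × 0.8738 × 0.3037 ≈ 1690 km.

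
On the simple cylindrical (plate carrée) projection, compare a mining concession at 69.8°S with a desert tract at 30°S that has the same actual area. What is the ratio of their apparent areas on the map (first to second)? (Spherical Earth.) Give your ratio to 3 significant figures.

In the plate carrée (x = Rλ, y = Rφ), meridians are true-scale (h = 1) and parallels are stretched by k = sec φ.
Areal scale at 69.8°: h·k = 1.000 × 2.896 = 2.896.
Areal scale at 30°: h·k = 1.000 × 1.155 = 1.155.
Ratio = 2.896/1.155 ≈ 2.51.

2.51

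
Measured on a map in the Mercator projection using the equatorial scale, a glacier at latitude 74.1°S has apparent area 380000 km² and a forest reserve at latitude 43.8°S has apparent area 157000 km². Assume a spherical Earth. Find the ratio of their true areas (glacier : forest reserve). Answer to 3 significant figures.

0.349

On Mercator the areal scale is sec²φ, so true area = apparent × cos²φ.
True area of glacier: 380000 × cos²(74.1°) = 380000 × 0.07505 = 28520 km².
True area of forest reserve: 157000 × cos²(43.8°) = 157000 × 0.5209 = 81790 km².
Ratio = 28520 / 81790 ≈ 0.349.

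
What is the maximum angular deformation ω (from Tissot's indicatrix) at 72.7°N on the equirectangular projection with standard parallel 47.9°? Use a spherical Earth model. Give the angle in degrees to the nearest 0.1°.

The equidistant cylindrical projection with φ₀ = 47.9° has h = 1 (meridians true) and k = cos φ₀ / cos φ along parallels.
At 72.7°: h = 1.000, k = 2.254; principal scales a = 2.254, b = 1.000.
sin(ω/2) = (a − b)/(a + b) = 1.254/3.254 = 0.3855, so ω = 2 arcsin(0.3855) ≈ 45.3°.

45.3°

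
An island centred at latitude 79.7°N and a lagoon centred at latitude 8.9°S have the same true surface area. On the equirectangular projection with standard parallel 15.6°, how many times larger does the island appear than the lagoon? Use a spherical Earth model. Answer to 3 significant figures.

The equidistant cylindrical projection with φ₀ = 15.6° has h = 1 (meridians true) and k = cos φ₀ / cos φ along parallels.
Areal scale at 79.7°: h·k = 1.000 × 5.387 = 5.387.
Areal scale at 8.9°: h·k = 1.000 × 0.9749 = 0.9749.
Ratio = 5.387/0.9749 ≈ 5.53.

5.53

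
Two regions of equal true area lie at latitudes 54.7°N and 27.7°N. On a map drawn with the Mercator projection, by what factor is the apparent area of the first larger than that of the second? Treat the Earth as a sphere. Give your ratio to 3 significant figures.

On Mercator, area is exaggerated by sec²φ = 1/cos²φ.
At 54.7°: sec²(54.7°) = 1/0.5779² = 2.995.
At 27.7°: sec²(27.7°) = 1/0.8854² = 1.276.
Ratio = 2.995/1.276 = cos²(27.7°)/cos²(54.7°) ≈ 2.35.

2.35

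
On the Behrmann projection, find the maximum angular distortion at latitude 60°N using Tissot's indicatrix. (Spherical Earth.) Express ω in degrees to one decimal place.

60.0°

Behrmann is a cylindrical equal-area projection with standard parallels at ±30°. A cylindrical equal-area projection with standard parallel φ₀ has meridian scale h = cos φ / cos φ₀ and parallel scale k = cos φ₀ / cos φ (so areas are preserved, h·k = 1).
At 60°: h = 0.5774, k = 1.732; principal scales a = 1.732, b = 0.5774.
sin(ω/2) = (a − b)/(a + b) = 1.155/2.309 = 0.5000, so ω = 2 arcsin(0.5000) ≈ 60.0°.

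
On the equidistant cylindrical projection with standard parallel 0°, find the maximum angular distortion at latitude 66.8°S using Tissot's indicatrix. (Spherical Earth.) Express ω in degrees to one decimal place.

51.5°

In the plate carrée (x = Rλ, y = Rφ), meridians are true-scale (h = 1) and parallels are stretched by k = sec φ.
At 66.8°: h = 1.000, k = 2.538; principal scales a = 2.538, b = 1.000.
sin(ω/2) = (a − b)/(a + b) = 1.538/3.538 = 0.4348, so ω = 2 arcsin(0.4348) ≈ 51.5°.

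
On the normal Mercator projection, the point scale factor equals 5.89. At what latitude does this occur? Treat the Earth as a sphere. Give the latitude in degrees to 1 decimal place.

80.2°

Mercator scale is k = sec φ = 1/cos φ.
1/cos φ = 5.89  ⇒  cos φ = 0.1698  ⇒  φ = arccos(0.1698) ≈ 80.2°.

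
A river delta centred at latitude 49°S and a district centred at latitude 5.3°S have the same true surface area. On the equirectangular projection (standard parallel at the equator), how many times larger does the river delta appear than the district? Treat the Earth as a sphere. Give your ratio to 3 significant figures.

1.52

For the equirectangular projection with φ₀ = 0 (plate carrée), h = 1 along meridians and k = sec φ along parallels.
Areal scale at 49°: h·k = 1.000 × 1.524 = 1.524.
Areal scale at 5.3°: h·k = 1.000 × 1.004 = 1.004.
Ratio = 1.524/1.004 ≈ 1.52.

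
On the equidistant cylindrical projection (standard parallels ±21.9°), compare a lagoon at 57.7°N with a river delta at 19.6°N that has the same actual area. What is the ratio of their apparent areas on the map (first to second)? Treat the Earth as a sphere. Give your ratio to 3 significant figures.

1.76

The equidistant cylindrical projection with φ₀ = 21.9° has h = 1 (meridians true) and k = cos φ₀ / cos φ along parallels.
Areal scale at 57.7°: h·k = 1.000 × 1.736 = 1.736.
Areal scale at 19.6°: h·k = 1.000 × 0.9849 = 0.9849.
Ratio = 1.736/0.9849 ≈ 1.76.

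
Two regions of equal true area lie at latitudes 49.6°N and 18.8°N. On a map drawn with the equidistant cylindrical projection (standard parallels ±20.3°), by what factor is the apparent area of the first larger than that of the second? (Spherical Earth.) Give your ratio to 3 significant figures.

1.46

The equidistant cylindrical projection with φ₀ = 20.3° has h = 1 (meridians true) and k = cos φ₀ / cos φ along parallels.
Areal scale at 49.6°: h·k = 1.000 × 1.447 = 1.447.
Areal scale at 18.8°: h·k = 1.000 × 0.9907 = 0.9907.
Ratio = 1.447/0.9907 ≈ 1.46.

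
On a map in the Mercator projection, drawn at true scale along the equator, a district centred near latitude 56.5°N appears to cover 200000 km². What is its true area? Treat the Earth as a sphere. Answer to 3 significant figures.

For Mercator, h = k = sec φ (a conformal cylindrical projection has a single point scale, 1/cos φ).
Areal scale = k² = sec²φ = 1/cos²(56.5°) = 1/0.5519² = 3.283.
True area = apparent / (areal scale) = 200000 / 3.283 ≈ 60900 km².

60900 km²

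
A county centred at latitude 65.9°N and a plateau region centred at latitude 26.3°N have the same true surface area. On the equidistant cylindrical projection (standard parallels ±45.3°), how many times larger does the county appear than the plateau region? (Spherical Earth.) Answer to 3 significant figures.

In the equirectangular projection with standard parallel φ₀ = 45.3° (x = Rλ cos φ₀, y = Rφ), meridians are true-scale (h = 1) and the parallel scale is k = cos φ₀ / cos φ.
Areal scale at 65.9°: h·k = 1.000 × 1.723 = 1.723.
Areal scale at 26.3°: h·k = 1.000 × 0.7846 = 0.7846.
Ratio = 1.723/0.7846 ≈ 2.20.

2.20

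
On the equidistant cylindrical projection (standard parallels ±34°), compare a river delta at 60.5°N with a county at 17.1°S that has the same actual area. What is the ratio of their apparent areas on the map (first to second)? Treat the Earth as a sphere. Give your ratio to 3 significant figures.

1.94

In the equirectangular projection with standard parallel φ₀ = 34° (x = Rλ cos φ₀, y = Rφ), meridians are true-scale (h = 1) and the parallel scale is k = cos φ₀ / cos φ.
Areal scale at 60.5°: h·k = 1.000 × 1.684 = 1.684.
Areal scale at 17.1°: h·k = 1.000 × 0.8674 = 0.8674.
Ratio = 1.684/0.8674 ≈ 1.94.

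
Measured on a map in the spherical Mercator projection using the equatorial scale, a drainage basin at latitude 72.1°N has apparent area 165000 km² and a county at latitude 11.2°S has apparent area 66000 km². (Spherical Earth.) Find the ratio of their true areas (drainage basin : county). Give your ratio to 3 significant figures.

0.245

Since Mercator area scale is 1/cos²φ, the true area equals the apparent area multiplied by cos²φ.
True area of drainage basin: 165000 × cos²(72.1°) = 165000 × 0.09447 = 15590 km².
True area of county: 66000 × cos²(11.2°) = 66000 × 0.9623 = 63510 km².
Ratio = 15590 / 63510 ≈ 0.245.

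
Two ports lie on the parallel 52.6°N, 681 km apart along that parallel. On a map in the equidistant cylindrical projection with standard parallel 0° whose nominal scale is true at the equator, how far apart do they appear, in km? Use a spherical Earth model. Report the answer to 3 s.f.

Plate carrée maps x = Rλ, y = Rφ. The meridian scale is h = 1 and the parallel scale is k = 1/cos φ = sec φ.
Along the parallel, k = sec 52.6° = 1/0.6074 = 1.646.
Map distance = 681 × 1.646 ≈ 1120 km.

1120 km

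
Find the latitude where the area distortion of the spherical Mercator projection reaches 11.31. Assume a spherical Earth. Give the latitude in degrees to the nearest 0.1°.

Mercator areal scale is sec²φ.
sec²φ = 11.31  ⇒  cos²φ = 0.08842  ⇒  cos φ = 0.2974.
φ = arccos(0.2974) ≈ 72.7°.

72.7°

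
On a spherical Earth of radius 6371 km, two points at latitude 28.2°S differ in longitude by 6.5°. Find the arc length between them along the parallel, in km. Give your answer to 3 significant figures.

Arc length along a parallel = R cos φ · Δλ (with Δλ in radians).
= 6371 × cos 28.2° × (6.5° × π/180) = 6371 × 0.8813 × 0.1134 ≈ 637 km.

637 km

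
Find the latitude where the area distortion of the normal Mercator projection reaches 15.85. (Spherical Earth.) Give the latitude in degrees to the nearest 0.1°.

Mercator areal scale is sec²φ.
sec²φ = 15.85  ⇒  cos²φ = 0.06309  ⇒  cos φ = 0.2512.
φ = arccos(0.2512) ≈ 75.5°.

75.5°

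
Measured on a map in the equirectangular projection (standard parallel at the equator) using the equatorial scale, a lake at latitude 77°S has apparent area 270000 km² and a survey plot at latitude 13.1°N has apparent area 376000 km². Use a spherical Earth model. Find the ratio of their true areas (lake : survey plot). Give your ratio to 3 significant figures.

Plate carrée has h = 1 and k = sec φ, giving areal scale sec φ; true area = (apparent area) · cos φ.
True area of lake: 270000 × cos(77°) = 270000 × 0.2250 = 60740 km².
True area of survey plot: 376000 × cos(13.1°) = 376000 × 0.9740 = 366200 km².
Ratio = 60740 / 366200 ≈ 0.166.

0.166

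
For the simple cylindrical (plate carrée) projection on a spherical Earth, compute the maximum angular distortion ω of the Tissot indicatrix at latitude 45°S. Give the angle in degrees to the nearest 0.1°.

In the plate carrée (x = Rλ, y = Rφ), meridians are true-scale (h = 1) and parallels are stretched by k = sec φ.
At 45°: h = 1.000, k = 1.414; principal scales a = 1.414, b = 1.000.
sin(ω/2) = (a − b)/(a + b) = 0.4142/2.414 = 0.1716, so ω = 2 arcsin(0.1716) ≈ 19.8°.

19.8°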